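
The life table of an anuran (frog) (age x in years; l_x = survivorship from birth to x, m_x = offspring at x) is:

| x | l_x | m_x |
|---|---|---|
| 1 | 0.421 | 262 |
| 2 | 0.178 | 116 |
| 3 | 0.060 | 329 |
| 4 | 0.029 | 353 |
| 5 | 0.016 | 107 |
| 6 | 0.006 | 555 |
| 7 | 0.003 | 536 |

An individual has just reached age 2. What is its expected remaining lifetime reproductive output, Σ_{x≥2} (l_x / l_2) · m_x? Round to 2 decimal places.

321.77

l_2 = 0.178. Conditional survival from age 2 to x is l_x / l_2.
  x=2: (0.178/0.178) × 116 = 116.0000
  x=3: (0.060/0.178) × 329 = 110.8989
  x=4: (0.029/0.178) × 353 = 57.5112
  x=5: (0.016/0.178) × 107 = 9.6180
  x=6: (0.006/0.178) × 555 = 18.7079
  x=7: (0.003/0.178) × 536 = 9.0337
Sum = 116.0000 + 110.8989 + 57.5112 + 9.6180 + 18.7079 + 9.0337 = 321.7697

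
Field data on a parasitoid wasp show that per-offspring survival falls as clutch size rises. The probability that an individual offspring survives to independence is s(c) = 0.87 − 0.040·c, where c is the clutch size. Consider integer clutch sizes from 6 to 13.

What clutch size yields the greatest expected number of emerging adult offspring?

Expected emerging adult offspring = c × s(c):
  c=6: 6 × 0.630 = 3.780
  c=7: 7 × 0.590 = 4.130
  c=8: 8 × 0.550 = 4.400
  c=9: 9 × 0.510 = 4.590
  c=10: 10 × 0.470 = 4.700
  c=11: 11 × 0.430 = 4.730
  c=12: 12 × 0.390 = 4.680
  c=13: 13 × 0.350 = 4.550
Maximum at c = 11 (4.730 emerging adult offspring).

11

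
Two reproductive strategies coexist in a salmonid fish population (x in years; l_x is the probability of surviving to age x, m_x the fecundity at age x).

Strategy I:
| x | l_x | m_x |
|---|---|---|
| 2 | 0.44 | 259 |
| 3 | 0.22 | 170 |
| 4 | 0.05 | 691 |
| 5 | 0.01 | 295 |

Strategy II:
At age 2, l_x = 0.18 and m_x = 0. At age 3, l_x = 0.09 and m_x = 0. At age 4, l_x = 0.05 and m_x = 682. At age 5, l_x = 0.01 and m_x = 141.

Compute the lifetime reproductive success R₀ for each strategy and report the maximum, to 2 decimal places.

188.86

Strategy I: R₀ = 0.44×259 + 0.22×170 + 0.05×691 + 0.01×295 = 188.8600
Strategy II: R₀ = 0.18×0 + 0.09×0 + 0.05×682 + 0.01×141 = 35.5100
Highest R₀: strategy I with 188.8600.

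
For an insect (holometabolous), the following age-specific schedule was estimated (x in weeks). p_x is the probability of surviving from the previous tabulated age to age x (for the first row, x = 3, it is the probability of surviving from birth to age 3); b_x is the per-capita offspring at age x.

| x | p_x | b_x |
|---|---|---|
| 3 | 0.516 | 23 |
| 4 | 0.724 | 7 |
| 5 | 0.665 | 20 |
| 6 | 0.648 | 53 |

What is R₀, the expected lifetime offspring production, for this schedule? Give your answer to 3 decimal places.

Survivorship from birth: l_x = p_3·p_4·…·p_x.
  l_3 = 0.51600
  l_4 = 0.37358
  l_5 = 0.24843
  l_6 = 0.16098
R₀ = Σ l_x b_x:
  age 3: 0.51600 × 23 = 11.8680
  age 4: 0.37358 × 7 = 2.6151
  age 5: 0.24843 × 20 = 4.9686
  age 6: 0.16098 × 53 = 8.5319
R₀ = 11.8680 + 2.6151 + 4.9686 + 8.5319 = 27.9836

27.984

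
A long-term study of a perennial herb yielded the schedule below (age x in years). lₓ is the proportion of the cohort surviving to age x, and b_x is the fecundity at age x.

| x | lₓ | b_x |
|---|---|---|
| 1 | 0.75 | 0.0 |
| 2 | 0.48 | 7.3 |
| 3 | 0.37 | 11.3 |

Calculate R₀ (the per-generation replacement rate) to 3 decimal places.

R₀ = Σ lₓ b_x:
  age 1: 0.75 × 0.0 = 0.0000
  age 2: 0.48 × 7.3 = 3.5040
  age 3: 0.37 × 11.3 = 4.1810
R₀ = 0.0000 + 3.5040 + 4.1810 = 7.6850

7.685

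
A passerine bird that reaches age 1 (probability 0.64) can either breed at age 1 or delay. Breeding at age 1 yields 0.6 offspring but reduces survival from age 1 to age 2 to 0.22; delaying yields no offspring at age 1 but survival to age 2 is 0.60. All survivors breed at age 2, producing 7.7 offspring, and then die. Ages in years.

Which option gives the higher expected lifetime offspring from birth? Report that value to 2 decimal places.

2.96

breed at age 1: R₀ = 0.64 × (0.6 + 0.22 × 7.7) = 0.64 × 2.2940 = 1.4682
delay to age 2: R₀ = 0.64 × (0.60 × 7.7) = 0.64 × 4.6200 = 2.9568
Higher: delay to age 2 (2.9568).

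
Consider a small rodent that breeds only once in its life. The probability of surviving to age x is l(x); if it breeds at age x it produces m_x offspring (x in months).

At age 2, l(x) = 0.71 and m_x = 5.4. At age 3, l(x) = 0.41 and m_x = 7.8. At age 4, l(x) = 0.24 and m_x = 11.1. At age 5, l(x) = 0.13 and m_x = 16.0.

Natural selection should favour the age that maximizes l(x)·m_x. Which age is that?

2

Expected offspring if breeding at age x = l(x) × m_x:
  age 2: 0.71 × 5.4 = 3.834
  age 3: 0.41 × 7.8 = 3.198
  age 4: 0.24 × 11.1 = 2.664
  age 5: 0.13 × 16.0 = 2.080
Maximum at age 2 (3.834).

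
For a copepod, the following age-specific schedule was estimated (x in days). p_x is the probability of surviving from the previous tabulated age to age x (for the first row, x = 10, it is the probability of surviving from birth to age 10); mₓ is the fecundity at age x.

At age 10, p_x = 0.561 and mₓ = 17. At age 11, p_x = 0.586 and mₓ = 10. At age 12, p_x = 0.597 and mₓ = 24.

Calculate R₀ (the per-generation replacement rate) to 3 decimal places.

Survivorship from birth: l_x = p_10·p_11·…·p_x.
  l_10 = 0.56100
  l_11 = 0.32875
  l_12 = 0.19626
R₀ = Σ l_x mₓ:
  age 10: 0.56100 × 17 = 9.5370
  age 11: 0.32875 × 10 = 3.2875
  age 12: 0.19626 × 24 = 4.7102
R₀ = 9.5370 + 3.2875 + 4.7102 = 17.5347

17.535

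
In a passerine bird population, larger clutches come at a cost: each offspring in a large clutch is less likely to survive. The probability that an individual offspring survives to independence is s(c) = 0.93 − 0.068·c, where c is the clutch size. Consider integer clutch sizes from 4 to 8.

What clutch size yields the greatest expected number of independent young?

Expected independent young = c × s(c):
  c=4: 4 × 0.658 = 2.632
  c=5: 5 × 0.590 = 2.950
  c=6: 6 × 0.522 = 3.132
  c=7: 7 × 0.454 = 3.178
  c=8: 8 × 0.386 = 3.088
Maximum at c = 7 (3.178 independent young).

7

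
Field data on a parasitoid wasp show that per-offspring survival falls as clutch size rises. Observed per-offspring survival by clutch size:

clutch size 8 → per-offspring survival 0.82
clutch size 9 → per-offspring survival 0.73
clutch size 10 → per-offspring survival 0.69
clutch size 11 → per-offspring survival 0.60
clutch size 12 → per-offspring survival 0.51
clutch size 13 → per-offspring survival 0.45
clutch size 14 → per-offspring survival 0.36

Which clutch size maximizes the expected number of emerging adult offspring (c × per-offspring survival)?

Expected emerging adult offspring = c × s(c):
  c=8: 8 × 0.82 = 6.560
  c=9: 9 × 0.73 = 6.570
  c=10: 10 × 0.69 = 6.900
  c=11: 11 × 0.60 = 6.600
  c=12: 12 × 0.51 = 6.120
  c=13: 13 × 0.45 = 5.850
  c=14: 14 × 0.36 = 5.040
Maximum at c = 10 (6.900 emerging adult offspring).

10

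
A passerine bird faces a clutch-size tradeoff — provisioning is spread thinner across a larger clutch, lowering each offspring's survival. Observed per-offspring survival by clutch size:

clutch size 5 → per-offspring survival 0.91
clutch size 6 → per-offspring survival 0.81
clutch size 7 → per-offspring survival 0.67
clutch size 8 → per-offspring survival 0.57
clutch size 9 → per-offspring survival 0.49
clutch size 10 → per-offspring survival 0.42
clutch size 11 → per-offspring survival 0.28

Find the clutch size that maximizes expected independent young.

6

Expected independent young = c × s(c):
  c=5: 5 × 0.91 = 4.550
  c=6: 6 × 0.81 = 4.860
  c=7: 7 × 0.67 = 4.690
  c=8: 8 × 0.57 = 4.560
  c=9: 9 × 0.49 = 4.410
  c=10: 10 × 0.42 = 4.200
  c=11: 11 × 0.28 = 3.080
Maximum at c = 6 (4.860 independent young).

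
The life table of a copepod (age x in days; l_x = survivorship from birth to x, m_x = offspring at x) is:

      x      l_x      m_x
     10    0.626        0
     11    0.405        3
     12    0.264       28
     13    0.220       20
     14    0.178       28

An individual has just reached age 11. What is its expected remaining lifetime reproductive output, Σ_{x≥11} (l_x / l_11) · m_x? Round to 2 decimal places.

l_11 = 0.405. Conditional survival from age 11 to x is l_x / l_11.
  x=11: (0.405/0.405) × 3 = 3.0000
  x=12: (0.264/0.405) × 28 = 18.2519
  x=13: (0.220/0.405) × 20 = 10.8642
  x=14: (0.178/0.405) × 28 = 12.3062
Sum = 3.0000 + 18.2519 + 10.8642 + 12.3062 = 44.4222

44.42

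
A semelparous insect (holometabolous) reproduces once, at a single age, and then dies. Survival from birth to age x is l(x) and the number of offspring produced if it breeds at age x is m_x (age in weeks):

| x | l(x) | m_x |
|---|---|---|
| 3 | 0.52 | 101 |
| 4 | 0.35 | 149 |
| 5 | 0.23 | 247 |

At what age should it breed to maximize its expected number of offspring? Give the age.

5

Expected offspring if breeding at age x = l(x) × m_x:
  age 3: 0.52 × 101 = 52.520
  age 4: 0.35 × 149 = 52.150
  age 5: 0.23 × 247 = 56.810
Maximum at age 5 (56.810).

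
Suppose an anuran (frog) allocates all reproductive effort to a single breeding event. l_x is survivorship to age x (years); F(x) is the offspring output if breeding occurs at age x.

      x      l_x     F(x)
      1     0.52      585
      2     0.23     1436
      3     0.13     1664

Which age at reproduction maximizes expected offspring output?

2

Expected offspring if breeding at age x = l_x × F(x):
  age 1: 0.52 × 585 = 304.200
  age 2: 0.23 × 1436 = 330.280
  age 3: 0.13 × 1664 = 216.320
Maximum at age 2 (330.280).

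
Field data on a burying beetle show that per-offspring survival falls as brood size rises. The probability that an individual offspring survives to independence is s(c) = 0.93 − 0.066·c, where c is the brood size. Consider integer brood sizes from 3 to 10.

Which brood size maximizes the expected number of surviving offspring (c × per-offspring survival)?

7

Expected surviving offspring = c × s(c):
  c=3: 3 × 0.732 = 2.196
  c=4: 4 × 0.666 = 2.664
  c=5: 5 × 0.600 = 3.000
  c=6: 6 × 0.534 = 3.204
  c=7: 7 × 0.468 = 3.276
  c=8: 8 × 0.402 = 3.216
  c=9: 9 × 0.336 = 3.024
  c=10: 10 × 0.270 = 2.700
Maximum at c = 7 (3.276 surviving offspring).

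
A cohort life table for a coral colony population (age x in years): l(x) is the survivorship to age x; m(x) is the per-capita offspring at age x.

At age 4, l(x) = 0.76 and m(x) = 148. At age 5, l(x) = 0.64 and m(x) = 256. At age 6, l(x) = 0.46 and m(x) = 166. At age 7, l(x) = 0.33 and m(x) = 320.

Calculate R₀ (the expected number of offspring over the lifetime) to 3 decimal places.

R₀ = Σ l(x) m(x):
  age 4: 0.76 × 148 = 112.4800
  age 5: 0.64 × 256 = 163.8400
  age 6: 0.46 × 166 = 76.3600
  age 7: 0.33 × 320 = 105.6000
R₀ = 112.4800 + 163.8400 + 76.3600 + 105.6000 = 458.2800

458.280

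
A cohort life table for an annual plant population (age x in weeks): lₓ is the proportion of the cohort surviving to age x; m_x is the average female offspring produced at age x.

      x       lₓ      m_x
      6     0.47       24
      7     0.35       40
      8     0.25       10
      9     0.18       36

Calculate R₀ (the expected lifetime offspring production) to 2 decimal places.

34.26

R₀ = Σ lₓ m_x:
  age 6: 0.47 × 24 = 11.2800
  age 7: 0.35 × 40 = 14.0000
  age 8: 0.25 × 10 = 2.5000
  age 9: 0.18 × 36 = 6.4800
R₀ = 11.2800 + 14.0000 + 2.5000 + 6.4800 = 34.2600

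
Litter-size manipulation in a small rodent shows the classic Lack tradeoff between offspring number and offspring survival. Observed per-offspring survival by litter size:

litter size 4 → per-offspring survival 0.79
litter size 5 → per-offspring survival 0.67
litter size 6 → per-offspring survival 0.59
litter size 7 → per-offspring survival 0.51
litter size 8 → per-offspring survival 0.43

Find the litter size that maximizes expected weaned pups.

7

Expected weaned pups = c × s(c):
  c=4: 4 × 0.79 = 3.160
  c=5: 5 × 0.67 = 3.350
  c=6: 6 × 0.59 = 3.540
  c=7: 7 × 0.51 = 3.570
  c=8: 8 × 0.43 = 3.440
Maximum at c = 7 (3.570 weaned pups).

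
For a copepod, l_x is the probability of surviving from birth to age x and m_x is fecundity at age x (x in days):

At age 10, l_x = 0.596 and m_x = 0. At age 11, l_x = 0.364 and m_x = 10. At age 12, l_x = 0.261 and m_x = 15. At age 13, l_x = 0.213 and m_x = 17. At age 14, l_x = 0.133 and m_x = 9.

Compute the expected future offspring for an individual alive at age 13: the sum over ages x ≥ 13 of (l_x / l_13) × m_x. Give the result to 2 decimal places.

l_13 = 0.213. Conditional survival from age 13 to x is l_x / l_13.
  x=13: (0.213/0.213) × 17 = 17.0000
  x=14: (0.133/0.213) × 9 = 5.6197
Sum = 17.0000 + 5.6197 = 22.6197

22.62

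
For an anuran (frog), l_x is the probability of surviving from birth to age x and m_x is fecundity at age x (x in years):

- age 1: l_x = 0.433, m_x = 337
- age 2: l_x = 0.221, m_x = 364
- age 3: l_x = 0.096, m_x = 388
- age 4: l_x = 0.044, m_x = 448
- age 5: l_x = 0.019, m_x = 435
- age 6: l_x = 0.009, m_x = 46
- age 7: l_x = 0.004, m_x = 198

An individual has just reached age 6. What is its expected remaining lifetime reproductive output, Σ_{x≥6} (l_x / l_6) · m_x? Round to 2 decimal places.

l_6 = 0.009. Conditional survival from age 6 to x is l_x / l_6.
  x=6: (0.009/0.009) × 46 = 46.0000
  x=7: (0.004/0.009) × 198 = 88.0000
Sum = 46.0000 + 88.0000 = 134.0000

134.00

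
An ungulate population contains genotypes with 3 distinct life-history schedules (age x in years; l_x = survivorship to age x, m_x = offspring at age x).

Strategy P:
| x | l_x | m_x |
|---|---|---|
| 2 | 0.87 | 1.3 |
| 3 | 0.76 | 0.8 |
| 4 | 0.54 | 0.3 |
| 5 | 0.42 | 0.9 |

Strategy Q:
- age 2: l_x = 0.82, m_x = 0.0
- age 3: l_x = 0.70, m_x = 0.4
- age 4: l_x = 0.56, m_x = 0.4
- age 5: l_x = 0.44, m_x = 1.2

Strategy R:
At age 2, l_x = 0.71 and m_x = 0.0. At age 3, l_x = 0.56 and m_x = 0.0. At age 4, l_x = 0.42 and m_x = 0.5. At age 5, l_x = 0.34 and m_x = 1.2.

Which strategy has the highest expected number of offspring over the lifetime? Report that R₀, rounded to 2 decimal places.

Strategy P: R₀ = 0.87×1.3 + 0.76×0.8 + 0.54×0.3 + 0.42×0.9 = 2.2790
Strategy Q: R₀ = 0.82×0.0 + 0.70×0.4 + 0.56×0.4 + 0.44×1.2 = 1.0320
Strategy R: R₀ = 0.71×0.0 + 0.56×0.0 + 0.42×0.5 + 0.34×1.2 = 0.6180
Highest R₀: strategy P with 2.2790.

2.28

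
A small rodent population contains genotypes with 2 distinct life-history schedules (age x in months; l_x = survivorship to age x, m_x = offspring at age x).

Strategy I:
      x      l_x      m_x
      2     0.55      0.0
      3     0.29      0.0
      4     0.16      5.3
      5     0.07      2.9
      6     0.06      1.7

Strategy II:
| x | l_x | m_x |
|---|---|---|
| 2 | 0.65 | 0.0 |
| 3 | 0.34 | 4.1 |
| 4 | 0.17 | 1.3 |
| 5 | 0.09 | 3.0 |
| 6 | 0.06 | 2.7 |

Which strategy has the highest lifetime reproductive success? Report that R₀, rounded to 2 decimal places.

2.05

Strategy I: R₀ = 0.55×0.0 + 0.29×0.0 + 0.16×5.3 + 0.07×2.9 + 0.06×1.7 = 1.1530
Strategy II: R₀ = 0.65×0.0 + 0.34×4.1 + 0.17×1.3 + 0.09×3.0 + 0.06×2.7 = 2.0470
Highest R₀: strategy II with 2.0470.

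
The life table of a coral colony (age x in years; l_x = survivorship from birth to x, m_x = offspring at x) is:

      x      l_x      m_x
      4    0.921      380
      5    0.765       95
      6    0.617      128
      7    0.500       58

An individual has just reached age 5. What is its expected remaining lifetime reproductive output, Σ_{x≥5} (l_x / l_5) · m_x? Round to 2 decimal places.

236.15

l_5 = 0.765. Conditional survival from age 5 to x is l_x / l_5.
  x=5: (0.765/0.765) × 95 = 95.0000
  x=6: (0.617/0.765) × 128 = 103.2366
  x=7: (0.500/0.765) × 58 = 37.9085
Sum = 95.0000 + 103.2366 + 37.9085 = 236.1451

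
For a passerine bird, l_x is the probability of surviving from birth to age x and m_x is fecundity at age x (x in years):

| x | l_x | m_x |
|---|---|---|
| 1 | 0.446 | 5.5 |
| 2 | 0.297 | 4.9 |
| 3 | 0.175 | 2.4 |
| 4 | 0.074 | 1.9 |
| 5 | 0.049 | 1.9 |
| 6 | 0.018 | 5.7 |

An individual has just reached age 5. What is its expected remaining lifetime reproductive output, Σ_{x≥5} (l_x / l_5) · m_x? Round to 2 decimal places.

3.99

l_5 = 0.049. Conditional survival from age 5 to x is l_x / l_5.
  x=5: (0.049/0.049) × 1.9 = 1.9000
  x=6: (0.018/0.049) × 5.7 = 2.0939
Sum = 1.9000 + 2.0939 = 3.9939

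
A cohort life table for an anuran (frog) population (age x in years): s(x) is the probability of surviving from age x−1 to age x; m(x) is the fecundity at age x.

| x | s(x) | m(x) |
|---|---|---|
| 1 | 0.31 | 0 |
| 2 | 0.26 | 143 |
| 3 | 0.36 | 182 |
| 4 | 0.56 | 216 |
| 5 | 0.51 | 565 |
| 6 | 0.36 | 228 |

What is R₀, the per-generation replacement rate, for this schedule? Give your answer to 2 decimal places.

Survivorship from birth: l_x = s_1·s_2·…·s_x.
  l_1 = 0.31000
  l_2 = 0.08060
  l_3 = 0.02902
  l_4 = 0.01625
  l_5 = 0.00829
  l_6 = 0.00298
R₀ = Σ l_x m(x):
  age 1: 0.31000 × 0 = 0.0000
  age 2: 0.08060 × 143 = 11.5258
  age 3: 0.02902 × 182 = 5.2816
  age 4: 0.01625 × 216 = 3.5100
  age 5: 0.00829 × 565 = 4.6839
  age 6: 0.00298 × 228 = 0.6794
R₀ = 0.0000 + 11.5258 + 5.2816 + 3.5100 + 4.6839 + 0.6794 = 25.6807

25.68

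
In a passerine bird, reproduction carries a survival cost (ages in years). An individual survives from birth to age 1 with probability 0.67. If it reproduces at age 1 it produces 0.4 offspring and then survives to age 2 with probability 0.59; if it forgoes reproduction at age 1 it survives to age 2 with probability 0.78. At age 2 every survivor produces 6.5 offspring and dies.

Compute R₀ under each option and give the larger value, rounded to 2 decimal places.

3.40

breed at age 1: R₀ = 0.67 × (0.4 + 0.59 × 6.5) = 0.67 × 4.2350 = 2.8375
delay to age 2: R₀ = 0.67 × (0.78 × 6.5) = 0.67 × 5.0700 = 3.3969
Higher: delay to age 2 (3.3969).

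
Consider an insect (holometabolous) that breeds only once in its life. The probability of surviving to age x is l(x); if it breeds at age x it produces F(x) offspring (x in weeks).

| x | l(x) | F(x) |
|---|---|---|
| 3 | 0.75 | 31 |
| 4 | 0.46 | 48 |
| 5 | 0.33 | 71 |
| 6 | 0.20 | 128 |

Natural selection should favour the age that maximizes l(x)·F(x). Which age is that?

6

Expected offspring if breeding at age x = l(x) × F(x):
  age 3: 0.75 × 31 = 23.250
  age 4: 0.46 × 48 = 22.080
  age 5: 0.33 × 71 = 23.430
  age 6: 0.20 × 128 = 25.600
Maximum at age 6 (25.600).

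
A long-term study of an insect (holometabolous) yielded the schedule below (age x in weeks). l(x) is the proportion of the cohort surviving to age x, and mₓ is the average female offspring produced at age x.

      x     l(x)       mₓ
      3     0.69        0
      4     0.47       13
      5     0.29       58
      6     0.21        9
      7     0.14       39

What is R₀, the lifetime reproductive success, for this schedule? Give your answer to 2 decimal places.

30.28

R₀ = Σ l(x) mₓ:
  age 3: 0.69 × 0 = 0.0000
  age 4: 0.47 × 13 = 6.1100
  age 5: 0.29 × 58 = 16.8200
  age 6: 0.21 × 9 = 1.8900
  age 7: 0.14 × 39 = 5.4600
R₀ = 0.0000 + 6.1100 + 16.8200 + 1.8900 + 5.4600 = 30.2800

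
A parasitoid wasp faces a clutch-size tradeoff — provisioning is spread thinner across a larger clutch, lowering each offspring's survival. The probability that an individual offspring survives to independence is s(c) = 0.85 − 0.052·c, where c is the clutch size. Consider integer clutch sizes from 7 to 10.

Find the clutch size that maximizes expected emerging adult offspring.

Expected emerging adult offspring = c × s(c):
  c=7: 7 × 0.486 = 3.402
  c=8: 8 × 0.434 = 3.472
  c=9: 9 × 0.382 = 3.438
  c=10: 10 × 0.330 = 3.300
Maximum at c = 8 (3.472 emerging adult offspring).

8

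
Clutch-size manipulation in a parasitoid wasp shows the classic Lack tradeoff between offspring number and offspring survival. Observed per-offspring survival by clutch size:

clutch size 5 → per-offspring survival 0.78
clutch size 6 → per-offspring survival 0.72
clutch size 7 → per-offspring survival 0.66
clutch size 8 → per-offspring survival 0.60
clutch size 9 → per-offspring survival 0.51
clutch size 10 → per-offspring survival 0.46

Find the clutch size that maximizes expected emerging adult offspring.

8

Expected emerging adult offspring = c × s(c):
  c=5: 5 × 0.78 = 3.900
  c=6: 6 × 0.72 = 4.320
  c=7: 7 × 0.66 = 4.620
  c=8: 8 × 0.60 = 4.800
  c=9: 9 × 0.51 = 4.590
  c=10: 10 × 0.46 = 4.600
Maximum at c = 8 (4.800 emerging adult offspring).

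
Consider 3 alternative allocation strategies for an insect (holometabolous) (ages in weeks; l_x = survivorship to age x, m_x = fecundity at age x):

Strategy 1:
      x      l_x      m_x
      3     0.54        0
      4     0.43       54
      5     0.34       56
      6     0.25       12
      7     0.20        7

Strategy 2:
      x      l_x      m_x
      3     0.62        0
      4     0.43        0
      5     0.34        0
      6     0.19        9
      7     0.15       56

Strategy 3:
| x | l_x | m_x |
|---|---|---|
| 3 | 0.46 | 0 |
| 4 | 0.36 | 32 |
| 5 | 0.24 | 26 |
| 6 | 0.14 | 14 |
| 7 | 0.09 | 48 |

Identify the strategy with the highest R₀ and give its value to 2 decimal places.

46.66

Strategy 1: R₀ = 0.54×0 + 0.43×54 + 0.34×56 + 0.25×12 + 0.20×7 = 46.6600
Strategy 2: R₀ = 0.62×0 + 0.43×0 + 0.34×0 + 0.19×9 + 0.15×56 = 10.1100
Strategy 3: R₀ = 0.46×0 + 0.36×32 + 0.24×26 + 0.14×14 + 0.09×48 = 24.0400
Highest R₀: strategy 1 with 46.6600.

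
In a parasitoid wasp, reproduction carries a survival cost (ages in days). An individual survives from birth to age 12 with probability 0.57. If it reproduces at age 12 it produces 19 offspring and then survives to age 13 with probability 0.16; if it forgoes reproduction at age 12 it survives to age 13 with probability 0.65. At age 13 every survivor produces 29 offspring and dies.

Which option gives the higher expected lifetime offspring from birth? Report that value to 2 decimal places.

13.47

breed at age 12: R₀ = 0.57 × (19 + 0.16 × 29) = 0.57 × 23.6400 = 13.4748
delay to age 13: R₀ = 0.57 × (0.65 × 29) = 0.57 × 18.8500 = 10.7445
Higher: breed at age 12 (13.4748).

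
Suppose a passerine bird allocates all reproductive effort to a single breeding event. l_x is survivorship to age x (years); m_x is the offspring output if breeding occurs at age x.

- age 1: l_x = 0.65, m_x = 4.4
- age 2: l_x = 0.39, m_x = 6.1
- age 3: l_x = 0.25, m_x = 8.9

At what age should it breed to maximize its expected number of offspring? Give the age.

Expected offspring if breeding at age x = l_x × m_x:
  age 1: 0.65 × 4.4 = 2.860
  age 2: 0.39 × 6.1 = 2.379
  age 3: 0.25 × 8.9 = 2.225
Maximum at age 1 (2.860).

1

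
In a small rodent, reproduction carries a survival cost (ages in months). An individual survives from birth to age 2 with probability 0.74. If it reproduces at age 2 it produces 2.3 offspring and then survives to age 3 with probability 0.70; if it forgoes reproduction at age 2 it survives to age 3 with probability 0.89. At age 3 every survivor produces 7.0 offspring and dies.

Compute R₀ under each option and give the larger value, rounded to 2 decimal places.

breed at age 2: R₀ = 0.74 × (2.3 + 0.70 × 7.0) = 0.74 × 7.2000 = 5.3280
delay to age 3: R₀ = 0.74 × (0.89 × 7.0) = 0.74 × 6.2300 = 4.6102
Higher: breed at age 2 (5.3280).

5.33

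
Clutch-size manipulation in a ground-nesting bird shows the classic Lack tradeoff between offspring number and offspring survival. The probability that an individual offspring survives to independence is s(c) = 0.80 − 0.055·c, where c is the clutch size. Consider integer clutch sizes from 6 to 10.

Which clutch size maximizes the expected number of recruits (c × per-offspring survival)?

Expected recruits = c × s(c):
  c=6: 6 × 0.470 = 2.820
  c=7: 7 × 0.415 = 2.905
  c=8: 8 × 0.360 = 2.880
  c=9: 9 × 0.305 = 2.745
  c=10: 10 × 0.250 = 2.500
Maximum at c = 7 (2.905 recruits).

7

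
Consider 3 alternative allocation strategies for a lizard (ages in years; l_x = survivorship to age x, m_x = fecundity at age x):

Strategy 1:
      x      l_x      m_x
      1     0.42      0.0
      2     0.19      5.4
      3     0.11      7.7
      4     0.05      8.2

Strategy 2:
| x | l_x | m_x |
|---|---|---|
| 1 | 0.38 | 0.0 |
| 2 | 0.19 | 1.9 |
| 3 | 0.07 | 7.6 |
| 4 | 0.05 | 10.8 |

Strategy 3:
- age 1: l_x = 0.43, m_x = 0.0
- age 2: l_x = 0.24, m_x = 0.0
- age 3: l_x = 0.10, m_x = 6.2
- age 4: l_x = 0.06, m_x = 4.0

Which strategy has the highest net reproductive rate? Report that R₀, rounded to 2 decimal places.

Strategy 1: R₀ = 0.42×0.0 + 0.19×5.4 + 0.11×7.7 + 0.05×8.2 = 2.2830
Strategy 2: R₀ = 0.38×0.0 + 0.19×1.9 + 0.07×7.6 + 0.05×10.8 = 1.4330
Strategy 3: R₀ = 0.43×0.0 + 0.24×0.0 + 0.10×6.2 + 0.06×4.0 = 0.8600
Highest R₀: strategy 1 with 2.2830.

2.28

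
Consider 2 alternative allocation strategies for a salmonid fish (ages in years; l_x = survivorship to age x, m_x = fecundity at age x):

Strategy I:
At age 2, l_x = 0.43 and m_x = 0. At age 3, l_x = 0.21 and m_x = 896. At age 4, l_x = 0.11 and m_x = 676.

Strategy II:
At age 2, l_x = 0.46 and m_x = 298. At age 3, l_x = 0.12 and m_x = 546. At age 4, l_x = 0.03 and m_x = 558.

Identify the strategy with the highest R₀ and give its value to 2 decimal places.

Strategy I: R₀ = 0.43×0 + 0.21×896 + 0.11×676 = 262.5200
Strategy II: R₀ = 0.46×298 + 0.12×546 + 0.03×558 = 219.3400
Highest R₀: strategy I with 262.5200.

262.52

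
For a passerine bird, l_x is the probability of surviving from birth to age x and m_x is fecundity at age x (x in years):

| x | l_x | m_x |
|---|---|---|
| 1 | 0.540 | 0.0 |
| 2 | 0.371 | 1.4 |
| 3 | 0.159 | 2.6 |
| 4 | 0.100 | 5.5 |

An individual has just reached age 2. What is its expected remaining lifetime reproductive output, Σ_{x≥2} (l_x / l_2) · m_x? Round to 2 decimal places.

l_2 = 0.371. Conditional survival from age 2 to x is l_x / l_2.
  x=2: (0.371/0.371) × 1.4 = 1.4000
  x=3: (0.159/0.371) × 2.6 = 1.1143
  x=4: (0.100/0.371) × 5.5 = 1.4825
Sum = 1.4000 + 1.1143 + 1.4825 = 3.9968

4.00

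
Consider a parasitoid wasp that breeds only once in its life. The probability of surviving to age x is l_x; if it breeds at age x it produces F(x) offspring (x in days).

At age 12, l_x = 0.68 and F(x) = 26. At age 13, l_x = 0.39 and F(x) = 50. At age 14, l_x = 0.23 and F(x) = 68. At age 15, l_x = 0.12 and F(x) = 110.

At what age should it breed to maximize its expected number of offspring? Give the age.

13

Expected offspring if breeding at age x = l_x × F(x):
  age 12: 0.68 × 26 = 17.680
  age 13: 0.39 × 50 = 19.500
  age 14: 0.23 × 68 = 15.640
  age 15: 0.12 × 110 = 13.200
Maximum at age 13 (19.500).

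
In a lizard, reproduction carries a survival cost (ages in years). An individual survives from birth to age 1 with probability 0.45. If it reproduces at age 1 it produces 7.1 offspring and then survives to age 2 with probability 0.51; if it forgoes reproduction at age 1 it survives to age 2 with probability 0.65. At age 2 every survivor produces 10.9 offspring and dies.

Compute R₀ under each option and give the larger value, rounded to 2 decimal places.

5.70

breed at age 1: R₀ = 0.45 × (7.1 + 0.51 × 10.9) = 0.45 × 12.6590 = 5.6965
delay to age 2: R₀ = 0.45 × (0.65 × 10.9) = 0.45 × 7.0850 = 3.1883
Higher: breed at age 1 (5.6965).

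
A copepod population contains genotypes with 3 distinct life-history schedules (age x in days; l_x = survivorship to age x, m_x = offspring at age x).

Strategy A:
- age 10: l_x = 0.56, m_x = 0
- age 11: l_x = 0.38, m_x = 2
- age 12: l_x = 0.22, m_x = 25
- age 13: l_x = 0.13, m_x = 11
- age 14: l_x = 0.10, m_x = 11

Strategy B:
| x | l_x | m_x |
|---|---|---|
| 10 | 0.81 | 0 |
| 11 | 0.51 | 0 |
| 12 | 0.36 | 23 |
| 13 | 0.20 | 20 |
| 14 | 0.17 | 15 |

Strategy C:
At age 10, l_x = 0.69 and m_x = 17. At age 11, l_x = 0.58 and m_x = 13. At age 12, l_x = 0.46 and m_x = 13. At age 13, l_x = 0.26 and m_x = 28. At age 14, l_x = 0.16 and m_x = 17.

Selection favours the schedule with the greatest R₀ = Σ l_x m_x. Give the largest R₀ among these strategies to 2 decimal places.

35.25

Strategy A: R₀ = 0.56×0 + 0.38×2 + 0.22×25 + 0.13×11 + 0.10×11 = 8.7900
Strategy B: R₀ = 0.81×0 + 0.51×0 + 0.36×23 + 0.20×20 + 0.17×15 = 14.8300
Strategy C: R₀ = 0.69×17 + 0.58×13 + 0.46×13 + 0.26×28 + 0.16×17 = 35.2500
Highest R₀: strategy C with 35.2500.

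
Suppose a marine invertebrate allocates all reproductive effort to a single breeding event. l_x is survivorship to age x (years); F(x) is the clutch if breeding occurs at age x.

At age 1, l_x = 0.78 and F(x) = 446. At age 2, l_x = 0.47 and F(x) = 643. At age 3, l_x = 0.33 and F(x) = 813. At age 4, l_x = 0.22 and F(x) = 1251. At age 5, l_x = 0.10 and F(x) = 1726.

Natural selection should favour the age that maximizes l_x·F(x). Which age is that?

1

Expected offspring if breeding at age x = l_x × F(x):
  age 1: 0.78 × 446 = 347.880
  age 2: 0.47 × 643 = 302.210
  age 3: 0.33 × 813 = 268.290
  age 4: 0.22 × 1251 = 275.220
  age 5: 0.10 × 1726 = 172.600
Maximum at age 1 (347.880).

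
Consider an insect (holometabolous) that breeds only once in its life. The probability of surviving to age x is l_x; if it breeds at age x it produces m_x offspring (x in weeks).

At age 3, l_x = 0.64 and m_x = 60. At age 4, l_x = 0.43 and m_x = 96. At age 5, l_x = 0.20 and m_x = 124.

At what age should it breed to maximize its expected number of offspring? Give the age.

4

Expected offspring if breeding at age x = l_x × m_x:
  age 3: 0.64 × 60 = 38.400
  age 4: 0.43 × 96 = 41.280
  age 5: 0.20 × 124 = 24.800
Maximum at age 4 (41.280).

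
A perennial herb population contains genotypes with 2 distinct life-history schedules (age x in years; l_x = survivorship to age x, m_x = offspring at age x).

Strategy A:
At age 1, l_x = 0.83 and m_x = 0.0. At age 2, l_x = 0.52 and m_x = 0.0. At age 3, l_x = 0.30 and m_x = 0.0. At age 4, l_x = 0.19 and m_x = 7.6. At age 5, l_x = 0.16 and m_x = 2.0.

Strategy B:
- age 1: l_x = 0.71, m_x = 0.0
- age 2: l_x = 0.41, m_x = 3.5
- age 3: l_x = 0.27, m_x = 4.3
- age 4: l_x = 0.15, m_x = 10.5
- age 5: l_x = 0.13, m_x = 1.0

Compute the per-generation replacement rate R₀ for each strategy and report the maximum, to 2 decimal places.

4.30

Strategy A: R₀ = 0.83×0.0 + 0.52×0.0 + 0.30×0.0 + 0.19×7.6 + 0.16×2.0 = 1.7640
Strategy B: R₀ = 0.71×0.0 + 0.41×3.5 + 0.27×4.3 + 0.15×10.5 + 0.13×1.0 = 4.3010
Highest R₀: strategy B with 4.3010.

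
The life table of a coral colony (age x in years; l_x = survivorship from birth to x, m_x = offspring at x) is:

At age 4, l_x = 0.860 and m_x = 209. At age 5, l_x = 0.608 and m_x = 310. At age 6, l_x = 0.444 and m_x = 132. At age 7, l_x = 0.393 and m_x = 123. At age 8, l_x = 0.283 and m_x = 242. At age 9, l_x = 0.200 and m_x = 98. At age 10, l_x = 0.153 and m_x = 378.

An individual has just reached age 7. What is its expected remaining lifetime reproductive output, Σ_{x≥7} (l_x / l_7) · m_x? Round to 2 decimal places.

494.30

l_7 = 0.393. Conditional survival from age 7 to x is l_x / l_7.
  x=7: (0.393/0.393) × 123 = 123.0000
  x=8: (0.283/0.393) × 242 = 174.2646
  x=9: (0.200/0.393) × 98 = 49.8728
  x=10: (0.153/0.393) × 378 = 147.1603
Sum = 123.0000 + 174.2646 + 49.8728 + 147.1603 = 494.2977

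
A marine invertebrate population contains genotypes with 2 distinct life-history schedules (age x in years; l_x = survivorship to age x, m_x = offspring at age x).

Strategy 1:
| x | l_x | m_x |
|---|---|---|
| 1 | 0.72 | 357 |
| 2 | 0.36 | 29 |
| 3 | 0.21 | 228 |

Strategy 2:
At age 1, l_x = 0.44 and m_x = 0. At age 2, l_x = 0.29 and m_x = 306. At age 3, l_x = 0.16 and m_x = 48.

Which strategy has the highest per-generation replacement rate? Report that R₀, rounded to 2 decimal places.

Strategy 1: R₀ = 0.72×357 + 0.36×29 + 0.21×228 = 315.3600
Strategy 2: R₀ = 0.44×0 + 0.29×306 + 0.16×48 = 96.4200
Highest R₀: strategy 1 with 315.3600.

315.36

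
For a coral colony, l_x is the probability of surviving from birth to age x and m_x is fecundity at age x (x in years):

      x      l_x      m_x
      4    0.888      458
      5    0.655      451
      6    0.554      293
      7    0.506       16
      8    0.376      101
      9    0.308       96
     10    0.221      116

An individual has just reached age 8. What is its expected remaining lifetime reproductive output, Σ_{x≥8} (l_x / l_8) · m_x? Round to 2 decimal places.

l_8 = 0.376. Conditional survival from age 8 to x is l_x / l_8.
  x=8: (0.376/0.376) × 101 = 101.0000
  x=9: (0.308/0.376) × 96 = 78.6383
  x=10: (0.221/0.376) × 116 = 68.1809
Sum = 101.0000 + 78.6383 + 68.1809 = 247.8191

247.82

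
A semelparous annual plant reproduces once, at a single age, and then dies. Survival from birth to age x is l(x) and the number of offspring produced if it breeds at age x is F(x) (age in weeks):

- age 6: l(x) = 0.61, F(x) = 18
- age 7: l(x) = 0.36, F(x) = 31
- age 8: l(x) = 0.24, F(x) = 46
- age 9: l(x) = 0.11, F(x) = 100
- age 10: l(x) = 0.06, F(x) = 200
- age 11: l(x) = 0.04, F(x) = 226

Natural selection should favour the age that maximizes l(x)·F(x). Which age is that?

Expected offspring if breeding at age x = l(x) × F(x):
  age 6: 0.61 × 18 = 10.980
  age 7: 0.36 × 31 = 11.160
  age 8: 0.24 × 46 = 11.040
  age 9: 0.11 × 100 = 11.000
  age 10: 0.06 × 200 = 12.000
  age 11: 0.04 × 226 = 9.040
Maximum at age 10 (12.000).

10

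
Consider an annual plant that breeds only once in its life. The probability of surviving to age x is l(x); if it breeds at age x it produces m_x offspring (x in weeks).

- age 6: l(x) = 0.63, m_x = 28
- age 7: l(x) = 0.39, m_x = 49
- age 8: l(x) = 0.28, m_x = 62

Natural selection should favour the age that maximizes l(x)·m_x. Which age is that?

Expected offspring if breeding at age x = l(x) × m_x:
  age 6: 0.63 × 28 = 17.640
  age 7: 0.39 × 49 = 19.110
  age 8: 0.28 × 62 = 17.360
Maximum at age 7 (19.110).

7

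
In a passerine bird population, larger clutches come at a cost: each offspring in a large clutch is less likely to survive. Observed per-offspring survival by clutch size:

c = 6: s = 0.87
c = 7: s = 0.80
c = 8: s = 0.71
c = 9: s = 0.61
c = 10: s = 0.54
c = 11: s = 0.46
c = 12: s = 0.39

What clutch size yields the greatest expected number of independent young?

8

Expected independent young = c × s(c):
  c=6: 6 × 0.87 = 5.220
  c=7: 7 × 0.80 = 5.600
  c=8: 8 × 0.71 = 5.680
  c=9: 9 × 0.61 = 5.490
  c=10: 10 × 0.54 = 5.400
  c=11: 11 × 0.46 = 5.060
  c=12: 12 × 0.39 = 4.680
Maximum at c = 8 (5.680 independent young).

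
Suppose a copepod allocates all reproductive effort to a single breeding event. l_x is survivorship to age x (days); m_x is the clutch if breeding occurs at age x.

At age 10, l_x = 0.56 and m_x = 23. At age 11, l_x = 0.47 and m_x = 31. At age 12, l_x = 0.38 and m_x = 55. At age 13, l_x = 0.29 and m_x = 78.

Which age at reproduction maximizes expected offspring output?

Expected offspring if breeding at age x = l_x × m_x:
  age 10: 0.56 × 23 = 12.880
  age 11: 0.47 × 31 = 14.570
  age 12: 0.38 × 55 = 20.900
  age 13: 0.29 × 78 = 22.620
Maximum at age 13 (22.620).

13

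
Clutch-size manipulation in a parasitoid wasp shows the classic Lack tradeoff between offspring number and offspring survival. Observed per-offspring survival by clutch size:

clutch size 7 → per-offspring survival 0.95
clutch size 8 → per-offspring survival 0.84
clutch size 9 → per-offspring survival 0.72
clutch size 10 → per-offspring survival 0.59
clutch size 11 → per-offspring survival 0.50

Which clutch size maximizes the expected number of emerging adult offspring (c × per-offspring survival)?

Expected emerging adult offspring = c × s(c):
  c=7: 7 × 0.95 = 6.650
  c=8: 8 × 0.84 = 6.720
  c=9: 9 × 0.72 = 6.480
  c=10: 10 × 0.59 = 5.900
  c=11: 11 × 0.50 = 5.500
Maximum at c = 8 (6.720 emerging adult offspring).

8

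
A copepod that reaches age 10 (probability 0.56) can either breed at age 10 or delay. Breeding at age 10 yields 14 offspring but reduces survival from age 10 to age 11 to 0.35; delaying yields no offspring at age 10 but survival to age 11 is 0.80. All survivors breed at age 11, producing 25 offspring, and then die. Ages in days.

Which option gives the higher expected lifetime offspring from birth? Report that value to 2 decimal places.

breed at age 10: R₀ = 0.56 × (14 + 0.35 × 25) = 0.56 × 22.7500 = 12.7400
delay to age 11: R₀ = 0.56 × (0.80 × 25) = 0.56 × 20.0000 = 11.2000
Higher: breed at age 10 (12.7400).

12.74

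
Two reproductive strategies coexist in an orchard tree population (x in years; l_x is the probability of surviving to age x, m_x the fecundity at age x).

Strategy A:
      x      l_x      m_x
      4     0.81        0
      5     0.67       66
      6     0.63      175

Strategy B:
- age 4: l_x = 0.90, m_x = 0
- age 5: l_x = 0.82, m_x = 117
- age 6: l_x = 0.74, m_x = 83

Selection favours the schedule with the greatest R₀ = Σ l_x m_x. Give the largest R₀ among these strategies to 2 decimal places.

Strategy A: R₀ = 0.81×0 + 0.67×66 + 0.63×175 = 154.4700
Strategy B: R₀ = 0.90×0 + 0.82×117 + 0.74×83 = 157.3600
Highest R₀: strategy B with 157.3600.

157.36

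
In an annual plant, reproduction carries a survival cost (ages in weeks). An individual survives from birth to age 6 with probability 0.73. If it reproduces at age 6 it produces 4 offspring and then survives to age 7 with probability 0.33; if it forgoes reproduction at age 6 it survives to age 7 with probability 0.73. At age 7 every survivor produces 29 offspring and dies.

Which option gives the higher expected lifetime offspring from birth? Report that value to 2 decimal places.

15.45

breed at age 6: R₀ = 0.73 × (4 + 0.33 × 29) = 0.73 × 13.5700 = 9.9061
delay to age 7: R₀ = 0.73 × (0.73 × 29) = 0.73 × 21.1700 = 15.4541
Higher: delay to age 7 (15.4541).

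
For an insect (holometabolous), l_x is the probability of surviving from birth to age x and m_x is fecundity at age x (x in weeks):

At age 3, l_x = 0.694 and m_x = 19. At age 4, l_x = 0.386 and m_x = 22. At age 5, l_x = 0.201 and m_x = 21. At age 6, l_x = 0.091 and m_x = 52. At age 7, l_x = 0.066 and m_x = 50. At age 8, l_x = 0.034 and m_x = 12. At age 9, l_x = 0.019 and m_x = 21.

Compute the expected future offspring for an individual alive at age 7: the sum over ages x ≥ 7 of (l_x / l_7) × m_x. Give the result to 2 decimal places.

62.23

l_7 = 0.066. Conditional survival from age 7 to x is l_x / l_7.
  x=7: (0.066/0.066) × 50 = 50.0000
  x=8: (0.034/0.066) × 12 = 6.1818
  x=9: (0.019/0.066) × 21 = 6.0455
Sum = 50.0000 + 6.1818 + 6.0455 = 62.2273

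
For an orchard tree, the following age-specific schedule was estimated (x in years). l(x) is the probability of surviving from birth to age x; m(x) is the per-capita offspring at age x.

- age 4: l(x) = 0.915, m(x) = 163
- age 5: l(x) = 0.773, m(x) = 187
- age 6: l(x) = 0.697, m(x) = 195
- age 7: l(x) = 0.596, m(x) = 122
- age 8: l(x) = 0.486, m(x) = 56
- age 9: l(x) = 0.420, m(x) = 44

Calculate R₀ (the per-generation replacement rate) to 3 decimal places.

R₀ = Σ l(x) m(x):
  age 4: 0.915 × 163 = 149.1450
  age 5: 0.773 × 187 = 144.5510
  age 6: 0.697 × 195 = 135.9150
  age 7: 0.596 × 122 = 72.7120
  age 8: 0.486 × 56 = 27.2160
  age 9: 0.420 × 44 = 18.4800
R₀ = 149.1450 + 144.5510 + 135.9150 + 72.7120 + 27.2160 + 18.4800 = 548.0190

548.019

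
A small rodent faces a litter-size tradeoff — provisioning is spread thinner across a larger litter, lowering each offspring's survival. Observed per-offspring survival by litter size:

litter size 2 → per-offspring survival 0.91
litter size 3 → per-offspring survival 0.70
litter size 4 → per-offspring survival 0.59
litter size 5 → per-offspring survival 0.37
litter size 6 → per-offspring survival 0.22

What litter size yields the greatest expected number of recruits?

4

Expected recruits = c × s(c):
  c=2: 2 × 0.91 = 1.820
  c=3: 3 × 0.70 = 2.100
  c=4: 4 × 0.59 = 2.360
  c=5: 5 × 0.37 = 1.850
  c=6: 6 × 0.22 = 1.320
Maximum at c = 4 (2.360 recruits).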